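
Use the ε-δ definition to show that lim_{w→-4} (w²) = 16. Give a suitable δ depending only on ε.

Let ε > 0 be given. We seek δ > 0 with 0 < |w + 4| < δ ⇒ |w² − 16| < ε.
Factor: w² − 16 = (w + 4)(w - 4), so |w² − 16| = |w + 4|·|w - 4|.
Restrict δ ≤ 1. Then |w + 4| < 1 gives |w| < 5, so by the triangle inequality |w - 4| ≤ 5 + 4 = 9.
Hence |w² − 16| ≤ 9|w + 4|, which is < ε once |w + 4| < ε/9.
Take δ = min(1, ε/9). If 0 < |w + 4| < δ then both bounds hold and |w² − 16| ≤ 9|w + 4| < 9·(ε/9) = ε.

δ = min(1, ε/9)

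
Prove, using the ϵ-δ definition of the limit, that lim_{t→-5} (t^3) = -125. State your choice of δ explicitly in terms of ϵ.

δ = min(1, ϵ/91)

Let ϵ > 0 be given. We seek δ > 0 with 0 < |t + 5| < δ ⇒ |t^3 + 125| < ϵ.
Factor: t^3 + 125 = (t + 5)(t^2 - 5t + 25), so |t^3 + 125| = |t + 5|·|t^2 - 5t + 25|.
Restrict δ ≤ 1. Then |t + 5| < 1 gives |t| < 6, so by the triangle inequality |t^2 - 5t + 25| ≤ 6^2 + 5·6 + 25 = 91.
Hence |t^3 + 125| ≤ 91|t + 5|, which is < ϵ once |t + 5| < ϵ/91.
Take δ = min(1, ϵ/91). If 0 < |t + 5| < δ then both bounds hold and |t^3 + 125| ≤ 91|t + 5| < 91·(ϵ/91) = ϵ.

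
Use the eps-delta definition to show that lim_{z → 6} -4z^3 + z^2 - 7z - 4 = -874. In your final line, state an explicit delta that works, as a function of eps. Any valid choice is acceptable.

delta = min(2, eps/585)

Suppose eps > 0. We want delta > 0 such that 0 < |z − 6| < delta implies |(-4z^3 + z^2 - 7z - 4) + 874| < eps.
(-4z^3 + z^2 - 7z - 4) + 874 = -4z^3 + z^2 - 7z + 870 = (z − 6)(-4z^2 - 23z - 145).
So |(-4z^3 + z^2 - 7z - 4) + 874| = |z − 6|·|-4z^2 - 23z - 145|.
Assume first that |z − 6| < 2, so |z| < 8. Then |-4z^2 - 23z - 145| ≤ 4·8^2 + 23·8 + 145 = 585.
Hence |(-4z^3 + z^2 - 7z - 4) + 874| ≤ 585|z − 6| < eps provided |z − 6| < eps/585.
Take delta = min(2, eps/585). Then 0 < |z − 6| < delta gives both |z − 6| < 2 and |z − 6| < eps/585, so |(-4z^3 + z^2 - 7z - 4) + 874| < eps.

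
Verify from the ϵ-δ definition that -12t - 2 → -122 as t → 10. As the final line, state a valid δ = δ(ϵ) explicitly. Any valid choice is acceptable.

δ = ϵ/12

Let ϵ > 0. We need δ > 0 so that 0 < |t − 10| < δ implies |(-12t - 2) + 122| < ϵ.
Since (-12t - 2) + 122 = -12(t − 10), we have |(-12t - 2) + 122| = 12|t − 10|.
Thus it suffices that |t − 10| < ϵ/12.
Choosing δ = ϵ/12 gives |(-12t - 2) + 122| = 12|t − 10| < ϵ whenever |t − 10| < δ.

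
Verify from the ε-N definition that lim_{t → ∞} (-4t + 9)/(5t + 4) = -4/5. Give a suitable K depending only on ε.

K = (61/25)/ε

Let ε > 0 be given. We seek K > 0 such that t > K implies |(-4t + 9)/(5t + 4) + 4/5| < ε.
(-4t + 9)/(5t + 4) + 4/5 = (5(-4t + 9) − (-4)(5t + 4)) / (5(5t + 4)) = 61/(5(5t + 4)).
For t > 0 we have 5t + 4 > 5t, so |(-4t + 9)/(5t + 4) + 4/5| = 61/(5(5t + 4)) < 61/(5·5t) = (61/25)/t.
Thus |(-4t + 9)/(5t + 4) + 4/5| < ε whenever t > (61/25)/ε.
Take K = (61/25)/ε. If t > K then |(-4t + 9)/(5t + 4) + 4/5| < (61/25)/t < ε.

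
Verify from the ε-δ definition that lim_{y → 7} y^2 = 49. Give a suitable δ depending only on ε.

δ = min(1, ε/15)

Let ε > 0 be given. We seek δ > 0 with 0 < |y − 7| < δ ⇒ |y^2 − 49| < ε.
Factor: y^2 − 49 = (y − 7)(y + 7), so |y^2 − 49| = |y − 7|·|y + 7|.
Restrict δ ≤ 1. Then |y − 7| < 1 gives |y| < 8, so by the triangle inequality |y + 7| ≤ 8 + 7 = 15.
Hence |y^2 − 49| ≤ 15|y − 7|, which is < ε once |y − 7| < ε/15.
Take δ = min(1, ε/15). If 0 < |y − 7| < δ then both bounds hold and |y^2 − 49| ≤ 15|y − 7| < 15·(ε/15) = ε.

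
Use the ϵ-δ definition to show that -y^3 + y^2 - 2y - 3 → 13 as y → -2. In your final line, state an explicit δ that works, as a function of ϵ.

Fix ϵ > 0. We want δ > 0 such that 0 < |y + 2| < δ implies |(-y^3 + y^2 - 2y - 3) − 13| < ϵ.
(-y^3 + y^2 - 2y - 3) − 13 = -y^3 + y^2 - 2y - 16 = (y + 2)(-y^2 + 3y - 8).
So |(-y^3 + y^2 - 2y - 3) − 13| = |y + 2|·|-y^2 + 3y - 8|.
Assume first that |y + 2| < 1, so |y| < 3. Then |-y^2 + 3y - 8| ≤ 3^2 + 3·3 + 8 = 26.
Hence |(-y^3 + y^2 - 2y - 3) − 13| ≤ 26|y + 2| < ϵ provided |y + 2| < ϵ/26.
Choosing δ = min(1, ϵ/26) ensures both conditions, hence |(-y^3 + y^2 - 2y - 3) − 13| < ϵ.

δ = min(1, ϵ/26)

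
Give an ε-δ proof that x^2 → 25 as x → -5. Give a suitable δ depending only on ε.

Suppose ε > 0. We seek δ > 0 with 0 < |x + 5| < δ ⇒ |x^2 − 25| < ε.
Factor: x^2 − 25 = (x + 5)(x - 5), so |x^2 − 25| = |x + 5|·|x - 5|.
Restrict δ ≤ 1. Then |x + 5| < 1 gives |x| < 6, so by the triangle inequality |x - 5| ≤ 6 + 5 = 11.
Hence |x^2 − 25| ≤ 11|x + 5|, which is < ε once |x + 5| < ε/11.
Take δ = min(1, ε/11). If 0 < |x + 5| < δ then both bounds hold and |x^2 − 25| ≤ 11|x + 5| < 11·(ε/11) = ε.

δ = min(1, ε/11)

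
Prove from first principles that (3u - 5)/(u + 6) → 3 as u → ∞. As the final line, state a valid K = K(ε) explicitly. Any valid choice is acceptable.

Let ε > 0. We seek K > 0 such that u > K implies |(3u - 5)/(u + 6) − 3| < ε.
(3u - 5)/(u + 6) − 3 = ((3u - 5) − 3(u + 6)) / ((u + 6)) = -23/((u + 6)).
For u > 0 we have u + 6 > u, so |(3u - 5)/(u + 6) − 3| = 23/((u + 6)) < 23/(u) = 23/u.
Thus |(3u - 5)/(u + 6) − 3| < ε whenever u > 23/ε.
Take K = 23/ε. If u > K then |(3u - 5)/(u + 6) − 3| < 23/u < ε.

K = 23/ε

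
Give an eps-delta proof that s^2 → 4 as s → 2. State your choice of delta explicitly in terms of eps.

delta = min(1, eps/5)

Let eps > 0. We seek delta > 0 with 0 < |s − 2| < delta ⇒ |s^2 − 4| < eps.
Factor: s^2 − 4 = (s − 2)(s + 2), so |s^2 − 4| = |s − 2|·|s + 2|.
Restrict delta ≤ 1. Then |s − 2| < 1 gives |s| < 3, so by the triangle inequality |s + 2| ≤ 3 + 2 = 5.
Hence |s^2 − 4| ≤ 5|s − 2|, which is < eps once |s − 2| < eps/5.
Take delta = min(1, eps/5). If 0 < |s − 2| < delta then both bounds hold and |s^2 − 4| ≤ 5|s − 2| < 5·(eps/5) = eps.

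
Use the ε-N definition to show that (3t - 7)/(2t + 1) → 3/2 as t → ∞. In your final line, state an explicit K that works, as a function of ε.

K = (17/4)/ε

Fix ε > 0. We seek K > 0 such that t > K implies |(3t - 7)/(2t + 1) − (3/2)| < ε.
(3t - 7)/(2t + 1) − (3/2) = (2(3t - 7) − 3(2t + 1)) / (2(2t + 1)) = -17/(2(2t + 1)).
For t > 0 we have 2t + 1 > 2t, so |(3t - 7)/(2t + 1) − (3/2)| = 17/(2(2t + 1)) < 17/(2·2t) = (17/4)/t.
Thus |(3t - 7)/(2t + 1) − (3/2)| < ε whenever t > (17/4)/ε.
Take K = (17/4)/ε. If t > K then |(3t - 7)/(2t + 1) − (3/2)| < (17/4)/t < ε.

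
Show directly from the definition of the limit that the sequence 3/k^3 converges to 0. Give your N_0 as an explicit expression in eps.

Suppose eps > 0. For k ≥ 1, |3/k^3 − 0| = 3/k^3.
3/k^3 < eps ⇔ k^3 > 3/eps ⇔ k > (3/eps)^{1/3}.
Take N_0 = (3/eps)^{1/3}. Then k > N_0 implies 3/k^3 < eps.

N_0 = (3/eps)^{1/3}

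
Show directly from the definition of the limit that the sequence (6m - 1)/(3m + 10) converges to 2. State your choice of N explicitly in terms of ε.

N = 7/ε

Suppose ε > 0. For m ≥ 1, |(6m - 1)/(3m + 10) − 2| = |-63|/(3(3m + 10)) = 63/(3(3m + 10)).
Since 3m + 10 ≥ 3m for m ≥ 1, this is ≤ 63/(3·3m) = 7/m.
So |(6m - 1)/(3m + 10) − 2| < ε whenever m > 7/ε.
Take N = 7/ε. If m > N then |(6m - 1)/(3m + 10) − 2| ≤ 7/m < ε.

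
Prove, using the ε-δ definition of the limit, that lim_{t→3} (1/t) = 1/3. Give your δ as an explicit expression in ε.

Let ε > 0. We seek δ > 0 such that 0 < |t − 3| < δ implies |1/t − (1/3)| < ε.
|1/t − (1/3)| = |3 − t|/(3·|t|) = |t − 3|/(3|t|).
Require δ ≤ 3/2 so that |t| > 3 − 3/2 = 3/2, hence 3|t| > 9/2.
Then |1/t − (1/3)| < |t − 3|/(9/2), which is < ε when |t − 3| < (9/2)ε.
Take δ = min(3/2, (9/2)ε). Then 0 < |t − 3| < δ gives both |t − 3| < 3/2 and |t − 3| < (9/2)ε, so |1/t − (1/3)| < ε.

δ = min(3/2, (9/2)ε)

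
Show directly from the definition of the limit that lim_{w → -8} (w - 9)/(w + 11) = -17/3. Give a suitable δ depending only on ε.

Let ε > 0. We want δ > 0 with 0 < |w + 8| < δ ⇒ |(w - 9)/(w + 11) + 17/3| < ε.
Combining over a common denominator, (w - 9)/(w + 11) + 17/3 = [(w - 9)·3 − (-17)·(w + 11)] / [3·(w + 11)] = 20(w + 8) / (3(w + 11)).
So |(w - 9)/(w + 11) + 17/3| = 20|w + 8| / (3·|w + 11|).
Restrict δ ≤ 3/2. Then |w + 8| < 3/2 gives |w + 11| = |(w + 8) + 3| ≥ 3 − 3/2 = 3/2.
Hence |(w - 9)/(w + 11) + 17/3| < 20|w + 8|/(3·(3/2)) = (40/9)|w + 8|, which is < ε once |w + 8| < (9/40)ε.
Take δ = min(3/2, (9/40)ε). Then 0 < |w + 8| < δ forces both bounds, so |(w - 9)/(w + 11) + 17/3| < ε.

δ = min(3/2, (9/40)ε)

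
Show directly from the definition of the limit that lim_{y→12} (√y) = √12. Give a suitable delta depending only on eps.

Let eps > 0. We want delta > 0 such that 0 < |y − 12| < delta implies |√y − √12| < eps.
Rationalise: √y − √12 = (y − 12)/(√y + √12), so |√y − √12| = |y − 12|/(√y + √12).
Restrict delta ≤ 12 so that |y − 12| < 12 forces y > 0, and then √y + √12 > √12.
Hence |√y − √12| < |y − 12|/√12, which is < eps once |y − 12| < √12·eps.
Take delta = min(12, √12·eps). If 0 < |y − 12| < delta then y > 0 and |√y − √12| < |y − 12|/√12 < eps.

delta = min(12, √12·eps)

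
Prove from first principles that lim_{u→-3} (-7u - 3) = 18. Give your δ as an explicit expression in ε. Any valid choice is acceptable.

δ = ε/7

Let ε > 0. We need δ > 0 so that 0 < |u + 3| < δ implies |(-7u - 3) − 18| < ε.
Since (-7u - 3) − 18 = -7(u + 3), we have |(-7u - 3) − 18| = 7|u + 3|.
So 7|u + 3| < ε exactly when |u + 3| < ε/7.
Choosing δ = ε/7 gives |(-7u - 3) − 18| = 7|u + 3| < ε whenever |u + 3| < δ.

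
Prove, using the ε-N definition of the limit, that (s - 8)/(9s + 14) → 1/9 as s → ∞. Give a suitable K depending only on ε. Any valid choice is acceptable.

Suppose ε > 0. We seek K > 0 such that s > K implies |(s - 8)/(9s + 14) − (1/9)| < ε.
(s - 8)/(9s + 14) − (1/9) = (9(s - 8) − (9s + 14)) / (9(9s + 14)) = -86/(9(9s + 14)).
For s > 0 we have 9s + 14 > 9s, so |(s - 8)/(9s + 14) − (1/9)| = 86/(9(9s + 14)) < 86/(9·9s) = (86/81)/s.
Thus |(s - 8)/(9s + 14) − (1/9)| < ε whenever s > (86/81)/ε.
Take K = (86/81)/ε. If s > K then |(s - 8)/(9s + 14) − (1/9)| < (86/81)/s < ε.

K = (86/81)/ε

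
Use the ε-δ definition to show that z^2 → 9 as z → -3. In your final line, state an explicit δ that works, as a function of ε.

δ = min(2, ε/8)

Let ε > 0 be given. We seek δ > 0 with 0 < |z + 3| < δ ⇒ |z^2 − 9| < ε.
Factor: z^2 − 9 = (z + 3)(z - 3), so |z^2 − 9| = |z + 3|·|z - 3|.
Restrict δ ≤ 2. Then |z + 3| < 2 gives |z| < 5, so by the triangle inequality |z - 3| ≤ 5 + 3 = 8.
Hence |z^2 − 9| ≤ 8|z + 3|, which is < ε once |z + 3| < ε/8.
Take δ = min(2, ε/8). If 0 < |z + 3| < δ then both bounds hold and |z^2 − 9| ≤ 8|z + 3| < 8·(ε/8) = ε.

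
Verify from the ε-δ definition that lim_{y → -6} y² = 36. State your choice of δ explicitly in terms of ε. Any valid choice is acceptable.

δ = min(2, ε/14)

Suppose ε > 0. We seek δ > 0 with 0 < |y + 6| < δ ⇒ |y² − 36| < ε.
Factor: y² − 36 = (y + 6)(y - 6), so |y² − 36| = |y + 6|·|y - 6|.
Impose δ ≤ 2 so that |y| < 8; then |y - 6| ≤ 14.
Hence |y² − 36| ≤ 14|y + 6|, which is < ε once |y + 6| < ε/14.
Take δ = min(2, ε/14). If 0 < |y + 6| < δ then both bounds hold and |y² − 36| ≤ 14|y + 6| < 14·(ε/14) = ε.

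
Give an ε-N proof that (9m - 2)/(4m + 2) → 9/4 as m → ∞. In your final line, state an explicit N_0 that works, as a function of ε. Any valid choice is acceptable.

Let ε > 0 be given. For m ≥ 1, |(9m - 2)/(4m + 2) − (9/4)| = |-26|/(4(4m + 2)) = 26/(4(4m + 2)).
Since 4m + 2 ≥ 4m for m ≥ 1, this is ≤ 26/(4·4m) = (13/8)/m.
So |(9m - 2)/(4m + 2) − (9/4)| < ε whenever m > (13/8)/ε.
Take N_0 = (13/8)/ε. If m > N_0 then |(9m - 2)/(4m + 2) − (9/4)| ≤ (13/8)/m < ε.

N_0 = (13/8)/ε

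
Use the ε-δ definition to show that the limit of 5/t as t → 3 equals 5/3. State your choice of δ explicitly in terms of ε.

δ = min(3/2, (9/10)ε)

Let ε > 0. We seek δ > 0 such that 0 < |t − 3| < δ implies |5/t − (5/3)| < ε.
|5/t − (5/3)| = 5·|3 − t|/(3·|t|) = 5|t − 3|/(3|t|).
Restrict δ ≤ 3/2. Then |t − 3| < 3/2 gives |t| > 3/2, so 3|t| > 9/2.
Then |5/t − (5/3)| < 5|t − 3|/(9/2), which is < ε when |t − 3| < (9/10)ε.
Take δ = min(3/2, (9/10)ε). Then 0 < |t − 3| < δ gives both |t − 3| < 3/2 and |t − 3| < (9/10)ε, so |5/t − (5/3)| < ε.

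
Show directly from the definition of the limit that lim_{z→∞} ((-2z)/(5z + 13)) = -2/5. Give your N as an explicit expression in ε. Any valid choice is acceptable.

N = (26/25)/ε

Let ε > 0 be given. We seek N > 0 such that z > N implies |(-2z)/(5z + 13) + 2/5| < ε.
(-2z)/(5z + 13) + 2/5 = (5(-2z) − (-2)(5z + 13)) / (5(5z + 13)) = 26/(5(5z + 13)).
For z > 0 we have 5z + 13 > 5z, so |(-2z)/(5z + 13) + 2/5| = 26/(5(5z + 13)) < 26/(5·5z) = (26/25)/z.
Thus |(-2z)/(5z + 13) + 2/5| < ε whenever z > (26/25)/ε.
Take N = (26/25)/ε. If z > N then |(-2z)/(5z + 13) + 2/5| < (26/25)/z < ε.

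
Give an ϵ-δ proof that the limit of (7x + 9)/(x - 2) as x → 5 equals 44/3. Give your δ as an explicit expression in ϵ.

δ = min(3/2, (9/46)ϵ)

Fix ϵ > 0. We want δ > 0 with 0 < |x − 5| < δ ⇒ |(7x + 9)/(x - 2) − (44/3)| < ϵ.
Combining over a common denominator, (7x + 9)/(x - 2) − (44/3) = [(7x + 9)·3 − 44·(x - 2)] / [3·(x - 2)] = -23(x − 5) / (3(x - 2)).
So |(7x + 9)/(x - 2) − (44/3)| = 23|x − 5| / (3·|x − 2|).
Restrict δ ≤ 3/2. Then |x − 5| < 3/2 gives |x − 2| = |(x − 5) + 3| ≥ 3 − 3/2 = 3/2.
Hence |(7x + 9)/(x - 2) − (44/3)| < 23|x − 5|/(3·(3/2)) = (46/9)|x − 5|, which is < ϵ once |x − 5| < (9/46)ϵ.
Take δ = min(3/2, (9/46)ϵ). Then 0 < |x − 5| < δ forces both bounds, so |(7x + 9)/(x - 2) − (44/3)| < ϵ.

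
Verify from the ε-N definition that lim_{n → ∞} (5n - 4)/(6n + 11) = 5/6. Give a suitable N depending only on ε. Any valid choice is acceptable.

N = (79/36)/ε

Let ε > 0. For n ≥ 1, |(5n - 4)/(6n + 11) − (5/6)| = |-79|/(6(6n + 11)) = 79/(6(6n + 11)).
Since 6n + 11 ≥ 6n for n ≥ 1, this is ≤ 79/(6·6n) = (79/36)/n.
So |(5n - 4)/(6n + 11) − (5/6)| < ε whenever n > (79/36)/ε.
Take N = (79/36)/ε. If n > N then |(5n - 4)/(6n + 11) − (5/6)| ≤ (79/36)/n < ε.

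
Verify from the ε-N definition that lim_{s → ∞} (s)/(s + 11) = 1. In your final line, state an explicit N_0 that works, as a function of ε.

N_0 = 11/ε

Suppose ε > 0. We seek N_0 > 0 such that s > N_0 implies |(s)/(s + 11) − 1| < ε.
(s)/(s + 11) − 1 = ((s) − (s + 11)) / ((s + 11)) = -11/((s + 11)).
For s > 0 we have s + 11 > s, so |(s)/(s + 11) − 1| = 11/((s + 11)) < 11/(s) = 11/s.
Thus |(s)/(s + 11) − 1| < ε whenever s > 11/ε.
Take N_0 = 11/ε. If s > N_0 then |(s)/(s + 11) − 1| < 11/s < ε.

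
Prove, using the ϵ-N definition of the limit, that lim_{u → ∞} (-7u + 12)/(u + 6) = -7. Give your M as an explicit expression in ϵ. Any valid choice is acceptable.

Suppose ϵ > 0. We seek M > 0 such that u > M implies |(-7u + 12)/(u + 6) + 7| < ϵ.
(-7u + 12)/(u + 6) + 7 = ((-7u + 12) − (-7)(u + 6)) / ((u + 6)) = 54/((u + 6)).
For u > 0 we have u + 6 > u, so |(-7u + 12)/(u + 6) + 7| = 54/((u + 6)) < 54/(u) = 54/u.
Thus |(-7u + 12)/(u + 6) + 7| < ϵ whenever u > 54/ϵ.
Take M = 54/ϵ. If u > M then |(-7u + 12)/(u + 6) + 7| < 54/u < ϵ.

M = 54/ϵ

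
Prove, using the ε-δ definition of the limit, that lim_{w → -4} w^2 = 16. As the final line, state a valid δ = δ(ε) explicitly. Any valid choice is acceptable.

δ = min(1, ε/9)

Suppose ε > 0. We seek δ > 0 with 0 < |w + 4| < δ ⇒ |w^2 − 16| < ε.
Factor: w^2 − 16 = (w + 4)(w - 4), so |w^2 − 16| = |w + 4|·|w - 4|.
Impose δ ≤ 1 so that |w| < 5; then |w - 4| ≤ 9.
Hence |w^2 − 16| ≤ 9|w + 4|, which is < ε once |w + 4| < ε/9.
Take δ = min(1, ε/9). If 0 < |w + 4| < δ then both bounds hold and |w^2 − 16| ≤ 9|w + 4| < 9·(ε/9) = ε.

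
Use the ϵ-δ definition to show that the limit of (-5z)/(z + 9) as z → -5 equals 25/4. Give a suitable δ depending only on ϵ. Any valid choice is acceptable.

δ = min(2, (8/45)ϵ)

Fix ϵ > 0. We want δ > 0 with 0 < |z + 5| < δ ⇒ |(-5z)/(z + 9) − (25/4)| < ϵ.
Combining over a common denominator, (-5z)/(z + 9) − (25/4) = [(-5z)·4 − 25·(z + 9)] / [4·(z + 9)] = -45(z + 5) / (4(z + 9)).
So |(-5z)/(z + 9) − (25/4)| = 45|z + 5| / (4·|z + 9|).
Restrict δ ≤ 2. Then |z + 5| < 2 gives |z + 9| = |(z + 5) + 4| ≥ 4 − 2 = 2.
Hence |(-5z)/(z + 9) − (25/4)| < 45|z + 5|/(4·2) = (45/8)|z + 5|, which is < ϵ once |z + 5| < (8/45)ϵ.
Take δ = min(2, (8/45)ϵ). Then 0 < |z + 5| < δ forces both bounds, so |(-5z)/(z + 9) − (25/4)| < ϵ.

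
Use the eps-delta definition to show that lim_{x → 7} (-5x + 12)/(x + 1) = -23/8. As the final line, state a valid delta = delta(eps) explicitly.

delta = min(4, (32/17)eps)

Let eps > 0 be given. We want delta > 0 with 0 < |x − 7| < delta ⇒ |(-5x + 12)/(x + 1) + 23/8| < eps.
Combining over a common denominator, (-5x + 12)/(x + 1) + 23/8 = [(-5x + 12)·8 − (-23)·(x + 1)] / [8·(x + 1)] = -17(x − 7) / (8(x + 1)).
So |(-5x + 12)/(x + 1) + 23/8| = 17|x − 7| / (8·|x + 1|).
Restrict delta ≤ 4. Then |x − 7| < 4 gives |x + 1| = |(x − 7) + 8| ≥ 8 − 4 = 4.
Hence |(-5x + 12)/(x + 1) + 23/8| < 17|x − 7|/(8·4) = (17/32)|x − 7|, which is < eps once |x − 7| < (32/17)eps.
Take delta = min(4, (32/17)eps). Then 0 < |x − 7| < delta forces both bounds, so |(-5x + 12)/(x + 1) + 23/8| < eps.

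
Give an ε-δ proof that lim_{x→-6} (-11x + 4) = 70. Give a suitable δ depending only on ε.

δ = ε/11

Let ε > 0 be given. We need δ > 0 so that 0 < |x + 6| < δ implies |(-11x + 4) − 70| < ε.
Since (-11x + 4) − 70 = -11(x + 6), we have |(-11x + 4) − 70| = 11|x + 6|.
So 11|x + 6| < ε exactly when |x + 6| < ε/11.
Take δ = ε/11. If 0 < |x + 6| < δ then |(-11x + 4) − 70| = 11|x + 6| < 11·(ε/11) = ε.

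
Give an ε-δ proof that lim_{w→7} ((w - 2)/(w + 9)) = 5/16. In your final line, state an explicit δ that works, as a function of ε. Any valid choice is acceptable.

Let ε > 0 be given. We want δ > 0 with 0 < |w − 7| < δ ⇒ |(w - 2)/(w + 9) − (5/16)| < ε.
Combining over a common denominator, (w - 2)/(w + 9) − (5/16) = [(w - 2)·16 − 5·(w + 9)] / [16·(w + 9)] = 11(w − 7) / (16(w + 9)).
So |(w - 2)/(w + 9) − (5/16)| = 11|w − 7| / (16·|w + 9|).
Require δ ≤ 8, so |w + 9| ≥ |16| − |w − 7| > 16 − 8 = 8.
Hence |(w - 2)/(w + 9) − (5/16)| < 11|w − 7|/(16·8) = (11/128)|w − 7|, which is < ε once |w − 7| < (128/11)ε.
Take δ = min(8, (128/11)ε). Then 0 < |w − 7| < δ forces both bounds, so |(w - 2)/(w + 9) − (5/16)| < ε.

δ = min(8, (128/11)ε)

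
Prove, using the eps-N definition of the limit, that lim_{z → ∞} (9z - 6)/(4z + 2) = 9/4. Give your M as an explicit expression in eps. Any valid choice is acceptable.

Fix eps > 0. We seek M > 0 such that z > M implies |(9z - 6)/(4z + 2) − (9/4)| < eps.
(9z - 6)/(4z + 2) − (9/4) = (4(9z - 6) − 9(4z + 2)) / (4(4z + 2)) = -42/(4(4z + 2)).
For z > 0 we have 4z + 2 > 4z, so |(9z - 6)/(4z + 2) − (9/4)| = 42/(4(4z + 2)) < 42/(4·4z) = (21/8)/z.
Thus |(9z - 6)/(4z + 2) − (9/4)| < eps whenever z > (21/8)/eps.
Take M = (21/8)/eps. If z > M then |(9z - 6)/(4z + 2) − (9/4)| < (21/8)/z < eps.

M = (21/8)/eps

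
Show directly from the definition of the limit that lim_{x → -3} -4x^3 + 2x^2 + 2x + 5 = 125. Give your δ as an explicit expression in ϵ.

Let ϵ > 0. We want δ > 0 such that 0 < |x + 3| < δ implies |(-4x^3 + 2x^2 + 2x + 5) − 125| < ϵ.
(-4x^3 + 2x^2 + 2x + 5) − 125 = -4x^3 + 2x^2 + 2x - 120 = (x + 3)(-4x^2 + 14x - 40).
So |(-4x^3 + 2x^2 + 2x + 5) − 125| = |x + 3|·|-4x^2 + 14x - 40|.
Assume first that |x + 3| < 1, so |x| < 4. Then |-4x^2 + 14x - 40| ≤ 4·4^2 + 14·4 + 40 = 160.
Hence |(-4x^3 + 2x^2 + 2x + 5) − 125| ≤ 160|x + 3| < ϵ provided |x + 3| < ϵ/160.
Choosing δ = min(1, ϵ/160) ensures both conditions, hence |(-4x^3 + 2x^2 + 2x + 5) − 125| < ϵ.

δ = min(1, ϵ/160)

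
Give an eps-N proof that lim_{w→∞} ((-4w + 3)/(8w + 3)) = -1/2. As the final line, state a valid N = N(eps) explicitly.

Let eps > 0. We seek N > 0 such that w > N implies |(-4w + 3)/(8w + 3) + 1/2| < eps.
(-4w + 3)/(8w + 3) + 1/2 = (8(-4w + 3) − (-4)(8w + 3)) / (8(8w + 3)) = 36/(8(8w + 3)).
For w > 0 we have 8w + 3 > 8w, so |(-4w + 3)/(8w + 3) + 1/2| = 36/(8(8w + 3)) < 36/(8·8w) = (9/16)/w.
Thus |(-4w + 3)/(8w + 3) + 1/2| < eps whenever w > (9/16)/eps.
Take N = (9/16)/eps. If w > N then |(-4w + 3)/(8w + 3) + 1/2| < (9/16)/w < eps.

N = (9/16)/eps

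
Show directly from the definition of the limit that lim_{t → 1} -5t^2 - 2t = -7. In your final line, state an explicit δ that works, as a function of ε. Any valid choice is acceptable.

Let ε > 0 be given. We want δ > 0 such that 0 < |t − 1| < δ implies |(-5t^2 - 2t) + 7| < ε.
(-5t^2 - 2t) + 7 = -5t^2 - 2t + 7 = (t − 1)(-5t - 7).
So |(-5t^2 - 2t) + 7| = |t − 1|·|-5t - 7|.
Require δ ≤ 1. Then |t − 1| < 1 gives |t| < 2, and by the triangle inequality |-5t - 7| ≤ 5·2 + 7 = 17.
Hence |(-5t^2 - 2t) + 7| ≤ 17|t − 1| < ε provided |t − 1| < ε/17.
Take δ = min(1, ε/17). Then 0 < |t − 1| < δ gives both |t − 1| < 1 and |t − 1| < ε/17, so |(-5t^2 - 2t) + 7| < ε.

δ = min(1, ε/17)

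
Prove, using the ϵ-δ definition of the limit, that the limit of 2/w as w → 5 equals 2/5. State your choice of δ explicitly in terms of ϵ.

δ = min(5/2, (25/4)ϵ)

Let ϵ > 0. We seek δ > 0 such that 0 < |w − 5| < δ implies |2/w − (2/5)| < ϵ.
|2/w − (2/5)| = 2·|5 − w|/(5·|w|) = 2|w − 5|/(5|w|).
Restrict δ ≤ 5/2. Then |w − 5| < 5/2 gives |w| > 5/2, so 5|w| > 25/2.
Then |2/w − (2/5)| < 2|w − 5|/(25/2), which is < ϵ when |w − 5| < (25/4)ϵ.
Take δ = min(5/2, (25/4)ϵ). Then 0 < |w − 5| < δ gives both |w − 5| < 5/2 and |w − 5| < (25/4)ϵ, so |2/w − (2/5)| < ϵ.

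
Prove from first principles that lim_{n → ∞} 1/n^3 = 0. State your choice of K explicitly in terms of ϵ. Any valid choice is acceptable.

Suppose ϵ > 0. For n ≥ 1, |1/n^3 − 0| = 1/n^3.
1/n^3 < ϵ ⇔ n^3 > 1/ϵ ⇔ n > (1/ϵ)^{1/3}.
Take K = (1/ϵ)^{1/3}. Then n > K implies 1/n^3 < ϵ.

K = (1/ϵ)^{1/3}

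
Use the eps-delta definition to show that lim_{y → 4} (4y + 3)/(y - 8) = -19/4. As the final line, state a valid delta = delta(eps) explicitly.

Fix eps > 0. We want delta > 0 with 0 < |y − 4| < delta ⇒ |(4y + 3)/(y - 8) + 19/4| < eps.
Combining over a common denominator, (4y + 3)/(y - 8) + 19/4 = [(4y + 3)·(-4) − 19·(y - 8)] / [(-4)·(y - 8)] = -35(y − 4) / ((-4)(y - 8)).
So |(4y + 3)/(y - 8) + 19/4| = 35|y − 4| / (4·|y − 8|).
Restrict delta ≤ 2. Then |y − 4| < 2 gives |y − 8| = |(y − 4) + (-4)| ≥ 4 − 2 = 2.
Hence |(4y + 3)/(y - 8) + 19/4| < 35|y − 4|/(4·2) = (35/8)|y − 4|, which is < eps once |y − 4| < (8/35)eps.
Take delta = min(2, (8/35)eps). Then 0 < |y − 4| < delta forces both bounds, so |(4y + 3)/(y - 8) + 19/4| < eps.

delta = min(2, (8/35)eps)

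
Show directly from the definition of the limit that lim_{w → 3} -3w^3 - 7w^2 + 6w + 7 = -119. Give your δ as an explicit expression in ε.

δ = min(2, ε/197)

Let ε > 0 be given. We want δ > 0 such that 0 < |w − 3| < δ implies |(-3w^3 - 7w^2 + 6w + 7) + 119| < ε.
(-3w^3 - 7w^2 + 6w + 7) + 119 = -3w^3 - 7w^2 + 6w + 126 = (w − 3)(-3w^2 - 16w - 42).
So |(-3w^3 - 7w^2 + 6w + 7) + 119| = |w − 3|·|-3w^2 - 16w - 42|.
Assume first that |w − 3| < 2, so |w| < 5. Then |-3w^2 - 16w - 42| ≤ 3·5^2 + 16·5 + 42 = 197.
Hence |(-3w^3 - 7w^2 + 6w + 7) + 119| ≤ 197|w − 3| < ε provided |w − 3| < ε/197.
Take δ = min(2, ε/197). Then 0 < |w − 3| < δ gives both |w − 3| < 2 and |w − 3| < ε/197, so |(-3w^3 - 7w^2 + 6w + 7) + 119| < ε.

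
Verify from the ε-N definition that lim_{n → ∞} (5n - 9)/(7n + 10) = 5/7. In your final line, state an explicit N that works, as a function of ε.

N = (113/49)/ε

Fix ε > 0. For n ≥ 1, |(5n - 9)/(7n + 10) − (5/7)| = |-113|/(7(7n + 10)) = 113/(7(7n + 10)).
Since 7n + 10 ≥ 7n for n ≥ 1, this is ≤ 113/(7·7n) = (113/49)/n.
So |(5n - 9)/(7n + 10) − (5/7)| < ε whenever n > (113/49)/ε.
Take N = (113/49)/ε. If n > N then |(5n - 9)/(7n + 10) − (5/7)| ≤ (113/49)/n < ε.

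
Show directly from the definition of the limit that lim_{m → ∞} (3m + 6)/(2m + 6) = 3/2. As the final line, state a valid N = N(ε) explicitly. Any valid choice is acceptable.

N = (3/2)/ε

Suppose ε > 0. For m ≥ 1, |(3m + 6)/(2m + 6) − (3/2)| = |-6|/(2(2m + 6)) = 6/(2(2m + 6)).
Since 2m + 6 ≥ 2m for m ≥ 1, this is ≤ 6/(2·2m) = (3/2)/m.
So |(3m + 6)/(2m + 6) − (3/2)| < ε whenever m > (3/2)/ε.
Take N = (3/2)/ε. If m > N then |(3m + 6)/(2m + 6) − (3/2)| ≤ (3/2)/m < ε.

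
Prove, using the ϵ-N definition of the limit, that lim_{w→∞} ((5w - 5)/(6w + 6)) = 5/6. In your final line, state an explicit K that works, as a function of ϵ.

K = (5/3)/ϵ

Suppose ϵ > 0. We seek K > 0 such that w > K implies |(5w - 5)/(6w + 6) − (5/6)| < ϵ.
(5w - 5)/(6w + 6) − (5/6) = (6(5w - 5) − 5(6w + 6)) / (6(6w + 6)) = -60/(6(6w + 6)).
For w > 0 we have 6w + 6 > 6w, so |(5w - 5)/(6w + 6) − (5/6)| = 60/(6(6w + 6)) < 60/(6·6w) = (5/3)/w.
Thus |(5w - 5)/(6w + 6) − (5/6)| < ϵ whenever w > (5/3)/ϵ.
Take K = (5/3)/ϵ. If w > K then |(5w - 5)/(6w + 6) − (5/6)| < (5/3)/w < ϵ.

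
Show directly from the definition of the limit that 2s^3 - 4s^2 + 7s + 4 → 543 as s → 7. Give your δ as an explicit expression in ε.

δ = min(1, ε/285)

Let ε > 0. We want δ > 0 such that 0 < |s − 7| < δ implies |(2s^3 - 4s^2 + 7s + 4) − 543| < ε.
(2s^3 - 4s^2 + 7s + 4) − 543 = 2s^3 - 4s^2 + 7s - 539 = (s − 7)(2s^2 + 10s + 77).
So |(2s^3 - 4s^2 + 7s + 4) − 543| = |s − 7|·|2s^2 + 10s + 77|.
Require δ ≤ 1. Then |s − 7| < 1 gives |s| < 8, and by the triangle inequality |2s^2 + 10s + 77| ≤ 2·8^2 + 10·8 + 77 = 285.
Hence |(2s^3 - 4s^2 + 7s + 4) − 543| ≤ 285|s − 7| < ε provided |s − 7| < ε/285.
Choosing δ = min(1, ε/285) ensures both conditions, hence |(2s^3 - 4s^2 + 7s + 4) − 543| < ε.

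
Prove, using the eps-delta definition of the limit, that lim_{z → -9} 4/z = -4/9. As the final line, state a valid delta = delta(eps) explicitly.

delta = min(9/2, (81/8)eps)

Fix eps > 0. We seek delta > 0 such that 0 < |z + 9| < delta implies |4/z + 4/9| < eps.
|4/z + 4/9| = 4·|-9 − z|/(9·|z|) = 4|z + 9|/(9|z|).
Require delta ≤ 9/2 so that |z| > 9 − 9/2 = 9/2, hence 9|z| > 81/2.
Then |4/z + 4/9| < 4|z + 9|/(81/2), which is < eps when |z + 9| < (81/8)eps.
Take delta = min(9/2, (81/8)eps). Then 0 < |z + 9| < delta gives both |z + 9| < 9/2 and |z + 9| < (81/8)eps, so |4/z + 4/9| < eps.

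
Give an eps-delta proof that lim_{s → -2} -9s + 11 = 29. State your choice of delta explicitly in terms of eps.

Suppose eps > 0. We need delta > 0 so that 0 < |s + 2| < delta implies |(-9s + 11) − 29| < eps.
Since (-9s + 11) − 29 = -9(s + 2), we have |(-9s + 11) − 29| = 9|s + 2|.
Thus it suffices that |s + 2| < eps/9.
Take delta = eps/9. If 0 < |s + 2| < delta then |(-9s + 11) − 29| = 9|s + 2| < 9·(eps/9) = eps.

delta = eps/9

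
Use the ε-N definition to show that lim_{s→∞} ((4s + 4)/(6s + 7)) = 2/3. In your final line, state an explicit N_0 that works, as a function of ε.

N_0 = (1/9)/ε

Suppose ε > 0. We seek N_0 > 0 such that s > N_0 implies |(4s + 4)/(6s + 7) − (2/3)| < ε.
(4s + 4)/(6s + 7) − (2/3) = (6(4s + 4) − 4(6s + 7)) / (6(6s + 7)) = -4/(6(6s + 7)).
For s > 0 we have 6s + 7 > 6s, so |(4s + 4)/(6s + 7) − (2/3)| = 4/(6(6s + 7)) < 4/(6·6s) = (1/9)/s.
Thus |(4s + 4)/(6s + 7) − (2/3)| < ε whenever s > (1/9)/ε.
Take N_0 = (1/9)/ε. If s > N_0 then |(4s + 4)/(6s + 7) − (2/3)| < (1/9)/s < ε.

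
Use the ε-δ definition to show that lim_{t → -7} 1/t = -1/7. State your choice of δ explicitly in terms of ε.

δ = min(7/2, (49/2)ε)

Suppose ε > 0. We seek δ > 0 such that 0 < |t + 7| < δ implies |1/t + 1/7| < ε.
|1/t + 1/7| = |-7 − t|/(7·|t|) = |t + 7|/(7|t|).
Restrict δ ≤ 7/2. Then |t + 7| < 7/2 gives |t| > 7/2, so 7|t| > 49/2.
Then |1/t + 1/7| < |t + 7|/(49/2), which is < ε when |t + 7| < (49/2)ε.
Take δ = min(7/2, (49/2)ε). Then 0 < |t + 7| < δ gives both |t + 7| < 7/2 and |t + 7| < (49/2)ε, so |1/t + 1/7| < ε.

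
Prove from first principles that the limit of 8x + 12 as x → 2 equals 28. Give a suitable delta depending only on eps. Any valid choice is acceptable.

Suppose eps > 0. We need delta > 0 so that 0 < |x − 2| < delta implies |(8x + 12) − 28| < eps.
|(8x + 12) − 28| = |8x - 16| = 8|x − 2|.
Thus it suffices that |x − 2| < eps/8.
Take delta = eps/8. If 0 < |x − 2| < delta then |(8x + 12) − 28| = 8|x − 2| < 8·(eps/8) = eps.

delta = eps/8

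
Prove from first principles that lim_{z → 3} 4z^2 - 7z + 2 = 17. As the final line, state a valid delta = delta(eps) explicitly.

delta = min(1, eps/21)

Let eps > 0. We want delta > 0 such that 0 < |z − 3| < delta implies |(4z^2 - 7z + 2) − 17| < eps.
(4z^2 - 7z + 2) − 17 = 4z^2 - 7z - 15 = (z − 3)(4z + 5).
So |(4z^2 - 7z + 2) − 17| = |z − 3|·|4z + 5|.
Assume first that |z − 3| < 1, so |z| < 4. Then |4z + 5| ≤ 4·4 + 5 = 21.
Hence |(4z^2 - 7z + 2) − 17| ≤ 21|z − 3| < eps provided |z − 3| < eps/21.
Choosing delta = min(1, eps/21) ensures both conditions, hence |(4z^2 - 7z + 2) − 17| < eps.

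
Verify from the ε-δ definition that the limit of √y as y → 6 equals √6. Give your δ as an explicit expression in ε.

δ = min(6, √6·ε)

Let ε > 0. We want δ > 0 such that 0 < |y − 6| < δ implies |√y − √6| < ε.
Multiplying by the conjugate, |√y − √6| = |y − 6|/(√y + √6).
Restrict δ ≤ 6 so that |y − 6| < 6 forces y > 0, and then √y + √6 > √6.
Hence |√y − √6| < |y − 6|/√6, which is < ε once |y − 6| < √6·ε.
Take δ = min(6, √6·ε). If 0 < |y − 6| < δ then y > 0 and |√y − √6| < |y − 6|/√6 < ε.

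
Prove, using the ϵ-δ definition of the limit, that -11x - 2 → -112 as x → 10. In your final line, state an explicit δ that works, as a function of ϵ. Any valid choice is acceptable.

Let ϵ > 0. We need δ > 0 so that 0 < |x − 10| < δ implies |(-11x - 2) + 112| < ϵ.
Since (-11x - 2) + 112 = -11(x − 10), we have |(-11x - 2) + 112| = 11|x − 10|.
So 11|x − 10| < ϵ exactly when |x − 10| < ϵ/11.
Take δ = ϵ/11. If 0 < |x − 10| < δ then |(-11x - 2) + 112| = 11|x − 10| < 11·(ϵ/11) = ϵ.

δ = ϵ/11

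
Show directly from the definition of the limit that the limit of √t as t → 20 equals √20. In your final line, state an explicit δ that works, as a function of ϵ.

δ = min(20, √20·ϵ)

Let ϵ > 0. We want δ > 0 such that 0 < |t − 20| < δ implies |√t − √20| < ϵ.
Multiplying by the conjugate, |√t − √20| = |t − 20|/(√t + √20).
Restrict δ ≤ 20 so that |t − 20| < 20 forces t > 0, and then √t + √20 > √20.
Hence |√t − √20| < |t − 20|/√20, which is < ϵ once |t − 20| < √20·ϵ.
Take δ = min(20, √20·ϵ). If 0 < |t − 20| < δ then t > 0 and |√t − √20| < |t − 20|/√20 < ϵ.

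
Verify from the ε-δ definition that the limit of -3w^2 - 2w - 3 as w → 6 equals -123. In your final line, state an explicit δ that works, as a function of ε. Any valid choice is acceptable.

δ = min(2, ε/44)

Let ε > 0. We want δ > 0 such that 0 < |w − 6| < δ implies |(-3w^2 - 2w - 3) + 123| < ε.
(-3w^2 - 2w - 3) + 123 = -3w^2 - 2w + 120 = (w − 6)(-3w - 20).
So |(-3w^2 - 2w - 3) + 123| = |w − 6|·|-3w - 20|.
Assume first that |w − 6| < 2, so |w| < 8. Then |-3w - 20| ≤ 3·8 + 20 = 44.
Hence |(-3w^2 - 2w - 3) + 123| ≤ 44|w − 6| < ε provided |w − 6| < ε/44.
Take δ = min(2, ε/44). Then 0 < |w − 6| < δ gives both |w − 6| < 2 and |w − 6| < ε/44, so |(-3w^2 - 2w - 3) + 123| < ε.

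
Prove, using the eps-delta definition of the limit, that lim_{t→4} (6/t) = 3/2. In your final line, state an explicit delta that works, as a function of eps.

Let eps > 0. We seek delta > 0 such that 0 < |t − 4| < delta implies |6/t − (3/2)| < eps.
|6/t − (3/2)| = 6·|4 − t|/(4·|t|) = 6|t − 4|/(4|t|).
Require delta ≤ 2 so that |t| > 4 − 2 = 2, hence 4|t| > 8.
Then |6/t − (3/2)| < 6|t − 4|/8, which is < eps when |t − 4| < (4/3)eps.
Take delta = min(2, (4/3)eps). Then 0 < |t − 4| < delta gives both |t − 4| < 2 and |t − 4| < (4/3)eps, so |6/t − (3/2)| < eps.

delta = min(2, (4/3)eps)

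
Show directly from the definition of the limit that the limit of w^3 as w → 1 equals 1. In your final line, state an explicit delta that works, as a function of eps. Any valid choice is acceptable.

Let eps > 0 be given. We seek delta > 0 with 0 < |w − 1| < delta ⇒ |w^3 − 1| < eps.
Factor: w^3 − 1 = (w − 1)(w^2 + w + 1), so |w^3 − 1| = |w − 1|·|w^2 + w + 1|.
Restrict delta ≤ 2. Then |w − 1| < 2 gives |w| < 3, so by the triangle inequality |w^2 + w + 1| ≤ 3^2 + 3 + 1 = 13.
Hence |w^3 − 1| ≤ 13|w − 1|, which is < eps once |w − 1| < eps/13.
Take delta = min(2, eps/13). If 0 < |w − 1| < delta then both bounds hold and |w^3 − 1| ≤ 13|w − 1| < 13·(eps/13) = eps.

delta = min(2, eps/13)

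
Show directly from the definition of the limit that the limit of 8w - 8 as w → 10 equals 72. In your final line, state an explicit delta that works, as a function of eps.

delta = eps/8

Fix eps > 0. We need delta > 0 so that 0 < |w − 10| < delta implies |(8w - 8) − 72| < eps.
|(8w - 8) − 72| = |8w - 80| = 8|w − 10|.
Thus it suffices that |w − 10| < eps/8.
Choosing delta = eps/8 gives |(8w - 8) − 72| = 8|w − 10| < eps whenever |w − 10| < delta.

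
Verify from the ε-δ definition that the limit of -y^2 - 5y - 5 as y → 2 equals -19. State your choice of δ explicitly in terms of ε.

δ = min(1, ε/10)

Let ε > 0 be given. We want δ > 0 such that 0 < |y − 2| < δ implies |(-y^2 - 5y - 5) + 19| < ε.
(-y^2 - 5y - 5) + 19 = -y^2 - 5y + 14 = (y − 2)(-y - 7).
So |(-y^2 - 5y - 5) + 19| = |y − 2|·|-y - 7|.
Assume first that |y − 2| < 1, so |y| < 3. Then |-y - 7| ≤ 3 + 7 = 10.
Hence |(-y^2 - 5y - 5) + 19| ≤ 10|y − 2| < ε provided |y − 2| < ε/10.
Take δ = min(1, ε/10). Then 0 < |y − 2| < δ gives both |y − 2| < 1 and |y − 2| < ε/10, so |(-y^2 - 5y - 5) + 19| < ε.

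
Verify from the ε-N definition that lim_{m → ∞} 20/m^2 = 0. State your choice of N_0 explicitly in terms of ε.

N_0 = (20/ε)^{1/2}

Let ε > 0 be given. For m ≥ 1, |20/m^2 − 0| = 20/m^2.
20/m^2 < ε ⇔ m^2 > 20/ε ⇔ m > (20/ε)^{1/2}.
Take N_0 = (20/ε)^{1/2}. Then m > N_0 implies 20/m^2 < ε.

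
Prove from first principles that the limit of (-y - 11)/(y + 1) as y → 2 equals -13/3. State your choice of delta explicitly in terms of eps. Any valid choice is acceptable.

delta = min(3/2, (9/20)eps)

Let eps > 0. We want delta > 0 with 0 < |y − 2| < delta ⇒ |(-y - 11)/(y + 1) + 13/3| < eps.
Combining over a common denominator, (-y - 11)/(y + 1) + 13/3 = [(-y - 11)·3 − (-13)·(y + 1)] / [3·(y + 1)] = 10(y − 2) / (3(y + 1)).
So |(-y - 11)/(y + 1) + 13/3| = 10|y − 2| / (3·|y + 1|).
Require delta ≤ 3/2, so |y + 1| ≥ |3| − |y − 2| > 3 − 3/2 = 3/2.
Hence |(-y - 11)/(y + 1) + 13/3| < 10|y − 2|/(3·(3/2)) = (20/9)|y − 2|, which is < eps once |y − 2| < (9/20)eps.
Take delta = min(3/2, (9/20)eps). Then 0 < |y − 2| < delta forces both bounds, so |(-y - 11)/(y + 1) + 13/3| < eps.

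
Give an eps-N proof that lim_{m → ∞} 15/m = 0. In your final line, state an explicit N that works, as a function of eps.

Suppose eps > 0. For m ≥ 1, |15/m − 0| = 15/(m) ≤ 15/m.
We need 15/m < eps, i.e. m > 15/eps.
Take N = 15/eps. If m > N then |15/m| ≤ 15/m < eps.

N = 15/eps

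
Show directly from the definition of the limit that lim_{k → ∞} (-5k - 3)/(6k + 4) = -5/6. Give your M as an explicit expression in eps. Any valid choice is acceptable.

M = (1/18)/eps

Let eps > 0 be given. For k ≥ 1, |(-5k - 3)/(6k + 4) + 5/6| = |2|/(6(6k + 4)) = 2/(6(6k + 4)).
Since 6k + 4 ≥ 6k for k ≥ 1, this is ≤ 2/(6·6k) = (1/18)/k.
So |(-5k - 3)/(6k + 4) + 5/6| < eps whenever k > (1/18)/eps.
Take M = (1/18)/eps. If k > M then |(-5k - 3)/(6k + 4) + 5/6| ≤ (1/18)/k < eps.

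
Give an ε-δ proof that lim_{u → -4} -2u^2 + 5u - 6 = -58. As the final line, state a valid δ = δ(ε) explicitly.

δ = min(2, ε/25)

Let ε > 0. We want δ > 0 such that 0 < |u + 4| < δ implies |(-2u^2 + 5u - 6) + 58| < ε.
(-2u^2 + 5u - 6) + 58 = -2u^2 + 5u + 52 = (u + 4)(-2u + 13).
So |(-2u^2 + 5u - 6) + 58| = |u + 4|·|-2u + 13|.
Assume first that |u + 4| < 2, so |u| < 6. Then |-2u + 13| ≤ 2·6 + 13 = 25.
Hence |(-2u^2 + 5u - 6) + 58| ≤ 25|u + 4| < ε provided |u + 4| < ε/25.
Choosing δ = min(2, ε/25) ensures both conditions, hence |(-2u^2 + 5u - 6) + 58| < ε.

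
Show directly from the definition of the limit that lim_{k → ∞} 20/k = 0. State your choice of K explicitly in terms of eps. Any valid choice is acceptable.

K = 20/eps

Let eps > 0 be given. For k ≥ 1, |20/k − 0| = 20/(k) ≤ 20/k.
We need 20/k < eps, i.e. k > 20/eps.
Take K = 20/eps. If k > K then |20/k| ≤ 20/k < eps.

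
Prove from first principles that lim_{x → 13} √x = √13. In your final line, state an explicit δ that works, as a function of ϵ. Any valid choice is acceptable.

Fix ϵ > 0. We want δ > 0 such that 0 < |x − 13| < δ implies |√x − √13| < ϵ.
Rationalise: √x − √13 = (x − 13)/(√x + √13), so |√x − √13| = |x − 13|/(√x + √13).
Restrict δ ≤ 13 so that |x − 13| < 13 forces x > 0, and then √x + √13 > √13.
Hence |√x − √13| < |x − 13|/√13, which is < ϵ once |x − 13| < √13·ϵ.
Take δ = min(13, √13·ϵ). If 0 < |x − 13| < δ then x > 0 and |√x − √13| < |x − 13|/√13 < ϵ.

δ = min(13, √13·ϵ)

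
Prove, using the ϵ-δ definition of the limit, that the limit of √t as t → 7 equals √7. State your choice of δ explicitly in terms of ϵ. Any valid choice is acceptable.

Let ϵ > 0. We want δ > 0 such that 0 < |t − 7| < δ implies |√t − √7| < ϵ.
Rationalise: √t − √7 = (t − 7)/(√t + √7), so |√t − √7| = |t − 7|/(√t + √7).
Restrict δ ≤ 7 so that |t − 7| < 7 forces t > 0, and then √t + √7 > √7.
Hence |√t − √7| < |t − 7|/√7, which is < ϵ once |t − 7| < √7·ϵ.
Take δ = min(7, √7·ϵ). If 0 < |t − 7| < δ then t > 0 and |√t − √7| < |t − 7|/√7 < ϵ.

δ = min(7, √7·ϵ)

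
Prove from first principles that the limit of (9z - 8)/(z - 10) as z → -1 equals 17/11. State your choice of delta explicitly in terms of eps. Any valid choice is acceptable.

Let eps > 0. We want delta > 0 with 0 < |z + 1| < delta ⇒ |(9z - 8)/(z - 10) − (17/11)| < eps.
Combining over a common denominator, (9z - 8)/(z - 10) − (17/11) = [(9z - 8)·(-11) − (-17)·(z - 10)] / [(-11)·(z - 10)] = -82(z + 1) / ((-11)(z - 10)).
So |(9z - 8)/(z - 10) − (17/11)| = 82|z + 1| / (11·|z − 10|).
Restrict delta ≤ 11/2. Then |z + 1| < 11/2 gives |z − 10| = |(z + 1) + (-11)| ≥ 11 − 11/2 = 11/2.
Hence |(9z - 8)/(z - 10) − (17/11)| < 82|z + 1|/(11·(11/2)) = (164/121)|z + 1|, which is < eps once |z + 1| < (121/164)eps.
Take delta = min(11/2, (121/164)eps). Then 0 < |z + 1| < delta forces both bounds, so |(9z - 8)/(z - 10) − (17/11)| < eps.

delta = min(11/2, (121/164)eps)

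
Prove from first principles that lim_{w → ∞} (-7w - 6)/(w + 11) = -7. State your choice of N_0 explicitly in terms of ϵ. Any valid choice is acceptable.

Let ϵ > 0 be given. We seek N_0 > 0 such that w > N_0 implies |(-7w - 6)/(w + 11) + 7| < ϵ.
(-7w - 6)/(w + 11) + 7 = ((-7w - 6) − (-7)(w + 11)) / ((w + 11)) = 71/((w + 11)).
For w > 0 we have w + 11 > w, so |(-7w - 6)/(w + 11) + 7| = 71/((w + 11)) < 71/(w) = 71/w.
Thus |(-7w - 6)/(w + 11) + 7| < ϵ whenever w > 71/ϵ.
Take N_0 = 71/ϵ. If w > N_0 then |(-7w - 6)/(w + 11) + 7| < 71/w < ϵ.

N_0 = 71/ϵ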